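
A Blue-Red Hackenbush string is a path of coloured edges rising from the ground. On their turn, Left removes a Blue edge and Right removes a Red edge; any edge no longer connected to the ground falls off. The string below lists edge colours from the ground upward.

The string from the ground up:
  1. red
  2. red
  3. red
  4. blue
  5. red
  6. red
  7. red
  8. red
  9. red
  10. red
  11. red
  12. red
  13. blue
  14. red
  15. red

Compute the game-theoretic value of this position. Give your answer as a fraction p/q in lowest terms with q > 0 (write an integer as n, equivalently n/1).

r: Left {  }, Right { 0 } = simplest -1
rr: Left {  }, Right { -1,0 } = simplest -2
rrr: Left {  }, Right { -2,-1,0 } = simplest -3
rrrb: Left { -3 }, Right { -2,-1,0 } = simplest -5/2
rrrbr: Left { -3 }, Right { -5/2,-2,-1,0 } = simplest -11/4
rrrbrr: Left { -3 }, Right { -11/4,-5/2,-2,-1,0 } = simplest -23/8
rrrbrrr: Left { -3 }, Right { -23/8,-11/4,-5/2,-2,-1,0 } = simplest -47/16
rrrbrrrr: Left { -3 }, Right { -47/16,-23/8,-11/4,-5/2,-2,-1,0 } = simplest -95/32
rrrbrrrrr: Left { -3 }, Right { -95/32,-47/16,-23/8,-11/4,-5/2,-2,-1,0 } = simplest -191/64
rrrbrrrrrr: Left { -3 }, Right { -191/64,-95/32,-47/16,-23/8,-11/4,-5/2,-2,-1,0 } = simplest -383/128
rrrbrrrrrrr: Left { -3 }, Right { -383/128,-191/64,-95/32,-47/16,-23/8,-11/4,-5/2,-2,-1,0 } = simplest -767/256
rrrbrrrrrrrr: Left { -3 }, Right { -767/256,-383/128,-191/64,-95/32,-47/16,-23/8,-11/4,-5/2,-2,-1,0 } = simplest -1535/512
rrrbrrrrrrrrb: Left { -3,-1535/512 }, Right { -767/256,-383/128,-191/64,-95/32,-47/16,-23/8,-11/4,-5/2,-2,-1,0 } = simplest -3069/1024
rrrbrrrrrrrrbr: Left { -3,-1535/512 }, Right { -3069/1024,-767/256,-383/128,-191/64,-95/32,-47/16,-23/8,-11/4,-5/2,-2,-1,0 } = simplest -6139/2048
rrrbrrrrrrrrbrr: Left { -3,-1535/512 }, Right { -6139/2048,-3069/1024,-767/256,-383/128,-191/64,-95/32,-47/16,-23/8,-11/4,-5/2,-2,-1,0 } = simplest -12279/4096

-12279/4096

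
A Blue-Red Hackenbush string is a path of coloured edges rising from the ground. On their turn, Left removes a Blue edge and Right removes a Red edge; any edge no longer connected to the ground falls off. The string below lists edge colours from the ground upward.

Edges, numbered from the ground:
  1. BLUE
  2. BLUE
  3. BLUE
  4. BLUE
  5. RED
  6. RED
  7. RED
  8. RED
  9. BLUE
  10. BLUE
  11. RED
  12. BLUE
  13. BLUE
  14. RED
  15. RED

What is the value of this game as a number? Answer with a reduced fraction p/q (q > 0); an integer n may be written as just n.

1 of 15 · B · max L 0 · min R +∞ => 1
2 of 15 · BB · max L 1 · min R +∞ => 2
3 of 15 · BBB · max L 2 · min R +∞ => 3
4 of 15 · BBBB · max L 3 · min R +∞ => 4
5 of 15 · BBBBR · max L 3 · min R 4 => 7/2
6 of 15 · BBBBRR · max L 3 · min R 7/2 => 13/4
7 of 15 · BBBBRRR · max L 3 · min R 13/4 => 25/8
8 of 15 · BBBBRRRR · max L 3 · min R 25/8 => 49/16
9 of 15 · BBBBRRRRB · max L 49/16 · min R 25/8 => 99/32
10 of 15 · BBBBRRRRBB · max L 99/32 · min R 25/8 => 199/64
11 of 15 · BBBBRRRRBBR · max L 99/32 · min R 199/64 => 397/128
12 of 15 · BBBBRRRRBBRB · max L 397/128 · min R 199/64 => 795/256
13 of 15 · BBBBRRRRBBRBB · max L 795/256 · min R 199/64 => 1591/512
14 of 15 · BBBBRRRRBBRBBR · max L 795/256 · min R 1591/512 => 3181/1024
15 of 15 · BBBBRRRRBBRBBRR · max L 795/256 · min R 3181/1024 => 6361/2048

6361/2048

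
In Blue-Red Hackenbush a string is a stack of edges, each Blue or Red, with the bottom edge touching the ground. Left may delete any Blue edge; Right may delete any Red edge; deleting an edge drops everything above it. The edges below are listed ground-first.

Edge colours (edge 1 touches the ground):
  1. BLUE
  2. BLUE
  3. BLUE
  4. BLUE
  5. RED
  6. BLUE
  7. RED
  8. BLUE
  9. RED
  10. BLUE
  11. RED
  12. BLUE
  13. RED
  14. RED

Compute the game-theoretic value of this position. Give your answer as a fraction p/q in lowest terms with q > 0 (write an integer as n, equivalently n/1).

val_1 [B]  L=[0]  R=[∅]  — 1
val_2 [BB]  L=[0,1]  R=[∅]  — 2
val_3 [BBB]  L=[0,1,2]  R=[∅]  — 3
val_4 [BBBB]  L=[0,1,2,3]  R=[∅]  — 4
val_5 [BBBBR]  L=[0,1,2,3]  R=[4]  — 7/2
val_6 [BBBBRB]  L=[0,1,2,3,7/2]  R=[4]  — 15/4
val_7 [BBBBRBR]  L=[0,1,2,3,7/2]  R=[15/4,4]  — 29/8
val_8 [BBBBRBRB]  L=[0,1,2,3,7/2,29/8]  R=[15/4,4]  — 59/16
val_9 [BBBBRBRBR]  L=[0,1,2,3,7/2,29/8]  R=[59/16,15/4,4]  — 117/32
val_10 [BBBBRBRBRB]  L=[0,1,2,3,7/2,29/8,117/32]  R=[59/16,15/4,4]  — 235/64
val_11 [BBBBRBRBRBR]  L=[0,1,2,3,7/2,29/8,117/32]  R=[235/64,59/16,15/4,4]  — 469/128
val_12 [BBBBRBRBRBRB]  L=[0,1,2,3,7/2,29/8,117/32,469/128]  R=[235/64,59/16,15/4,4]  — 939/256
val_13 [BBBBRBRBRBRBR]  L=[0,1,2,3,7/2,29/8,117/32,469/128]  R=[939/256,235/64,59/16,15/4,4]  — 1877/512
val_14 [BBBBRBRBRBRBRR]  L=[0,1,2,3,7/2,29/8,117/32,469/128]  R=[1877/512,939/256,235/64,59/16,15/4,4]  — 3753/1024

3753/1024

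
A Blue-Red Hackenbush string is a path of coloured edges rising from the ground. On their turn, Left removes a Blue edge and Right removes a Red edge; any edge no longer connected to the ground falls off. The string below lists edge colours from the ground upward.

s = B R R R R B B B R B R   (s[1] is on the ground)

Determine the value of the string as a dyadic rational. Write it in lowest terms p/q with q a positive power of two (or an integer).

117/1024

B: Left { 0 }, Right { none } gives simplest 1
BR: Left { 0 }, Right { 1 } gives simplest 1/2
BRR: Left { 0 }, Right { 1/2, 1 } gives simplest 1/4
BRRR: Left { 0 }, Right { 1/4, 1/2, 1 } gives simplest 1/8
BRRRR: Left { 0 }, Right { 1/8, 1/4, 1/2, 1 } gives simplest 1/16
BRRRRB: Left { 0, 1/16 }, Right { 1/8, 1/4, 1/2, 1 } gives simplest 3/32
BRRRRBB: Left { 0, 1/16, 3/32 }, Right { 1/8, 1/4, 1/2, 1 } gives simplest 7/64
BRRRRBBB: Left { 0, 1/16, 3/32, 7/64 }, Right { 1/8, 1/4, 1/2, 1 } gives simplest 15/128
BRRRRBBBR: Left { 0, 1/16, 3/32, 7/64 }, Right { 15/128, 1/8, 1/4, 1/2, 1 } gives simplest 29/256
BRRRRBBBRB: Left { 0, 1/16, 3/32, 7/64, 29/256 }, Right { 15/128, 1/8, 1/4, 1/2, 1 } gives simplest 59/512
BRRRRBBBRBR: Left { 0, 1/16, 3/32, 7/64, 29/256 }, Right { 59/512, 15/128, 1/8, 1/4, 1/2, 1 } gives simplest 117/1024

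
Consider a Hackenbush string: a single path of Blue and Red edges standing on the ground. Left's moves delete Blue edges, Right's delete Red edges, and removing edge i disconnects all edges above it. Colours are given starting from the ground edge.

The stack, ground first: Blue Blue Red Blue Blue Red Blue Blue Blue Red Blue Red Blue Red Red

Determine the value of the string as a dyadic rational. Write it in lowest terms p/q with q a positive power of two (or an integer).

15273/8192

Build v(s[:k]) for k = 1..15, string s = Blue Blue Red Blue Blue Red Blue Blue Blue Red Blue Red Blue Red Red.
1 of 15 · B · max L 0 · min R +∞ → 1
2 of 15 · BB · max L 1 · min R +∞ → 2
3 of 15 · BBR · max L 1 · min R 2 → 3/2
4 of 15 · BBRB · max L 3/2 · min R 2 → 7/4
5 of 15 · BBRBB · max L 7/4 · min R 2 → 15/8
6 of 15 · BBRBBR · max L 7/4 · min R 15/8 → 29/16
7 of 15 · BBRBBRB · max L 29/16 · min R 15/8 → 59/32
8 of 15 · BBRBBRBB · max L 59/32 · min R 15/8 → 119/64
9 of 15 · BBRBBRBBB · max L 119/64 · min R 15/8 → 239/128
10 of 15 · BBRBBRBBBR · max L 119/64 · min R 239/128 → 477/256
11 of 15 · BBRBBRBBBRB · max L 477/256 · min R 239/128 → 955/512
12 of 15 · BBRBBRBBBRBR · max L 477/256 · min R 955/512 → 1909/1024
13 of 15 · BBRBBRBBBRBRB · max L 1909/1024 · min R 955/512 → 3819/2048
14 of 15 · BBRBBRBBBRBRBR · max L 1909/1024 · min R 3819/2048 → 7637/4096
15 of 15 · BBRBBRBBBRBRBRR · max L 1909/1024 · min R 7637/4096 → 15273/8192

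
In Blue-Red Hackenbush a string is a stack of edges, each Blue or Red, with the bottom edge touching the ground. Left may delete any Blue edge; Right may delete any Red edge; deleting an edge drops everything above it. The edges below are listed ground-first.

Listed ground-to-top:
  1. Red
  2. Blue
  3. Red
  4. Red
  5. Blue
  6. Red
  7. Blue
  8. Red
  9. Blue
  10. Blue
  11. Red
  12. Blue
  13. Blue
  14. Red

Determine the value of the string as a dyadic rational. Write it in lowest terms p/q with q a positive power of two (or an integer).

-6803/8192

value_1 [R]  L=[(no moves)]  R=[0]  = -1
value_2 [RB]  L=[-1]  R=[0]  = -1/2
value_3 [RBR]  L=[-1]  R=[-1/2 0]  = -3/4
value_4 [RBRR]  L=[-1]  R=[-3/4 -1/2 0]  = -7/8
value_5 [RBRRB]  L=[-1 -7/8]  R=[-3/4 -1/2 0]  = -13/16
value_6 [RBRRBR]  L=[-1 -7/8]  R=[-13/16 -3/4 -1/2 0]  = -27/32
value_7 [RBRRBRB]  L=[-1 -7/8 -27/32]  R=[-13/16 -3/4 -1/2 0]  = -53/64
value_8 [RBRRBRBR]  L=[-1 -7/8 -27/32]  R=[-53/64 -13/16 -3/4 -1/2 0]  = -107/128
value_9 [RBRRBRBRB]  L=[-1 -7/8 -27/32 -107/128]  R=[-53/64 -13/16 -3/4 -1/2 0]  = -213/256
value_10 [RBRRBRBRBB]  L=[-1 -7/8 -27/32 -107/128 -213/256]  R=[-53/64 -13/16 -3/4 -1/2 0]  = -425/512
value_11 [RBRRBRBRBBR]  L=[-1 -7/8 -27/32 -107/128 -213/256]  R=[-425/512 -53/64 -13/16 -3/4 -1/2 0]  = -851/1024
value_12 [RBRRBRBRBBRB]  L=[-1 -7/8 -27/32 -107/128 -213/256 -851/1024]  R=[-425/512 -53/64 -13/16 -3/4 -1/2 0]  = -1701/2048
value_13 [RBRRBRBRBBRBB]  L=[-1 -7/8 -27/32 -107/128 -213/256 -851/1024 -1701/2048]  R=[-425/512 -53/64 -13/16 -3/4 -1/2 0]  = -3401/4096
value_14 [RBRRBRBRBBRBBR]  L=[-1 -7/8 -27/32 -107/128 -213/256 -851/1024 -1701/2048]  R=[-3401/4096 -425/512 -53/64 -13/16 -3/4 -1/2 0]  = -6803/8192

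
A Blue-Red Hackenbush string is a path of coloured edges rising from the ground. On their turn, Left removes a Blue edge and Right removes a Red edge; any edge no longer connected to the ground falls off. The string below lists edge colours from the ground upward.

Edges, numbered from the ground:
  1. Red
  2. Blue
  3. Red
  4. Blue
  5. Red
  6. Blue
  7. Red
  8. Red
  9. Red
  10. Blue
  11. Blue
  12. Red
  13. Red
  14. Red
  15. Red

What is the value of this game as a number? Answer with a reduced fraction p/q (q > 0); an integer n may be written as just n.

Recurse on prefixes of the 15-edge string Red Blue Red Blue Red Blue Red Red Red Blue Blue Red Red Red Red:
edge 1 of 15 (Red): { none | 0 } => -1
edge 2 of 15 (Blue): { -1 | 0 } => -1/2
edge 3 of 15 (Red): { -1 | -1/2 0 } => -3/4
edge 4 of 15 (Blue): { -1 -3/4 | -1/2 0 } => -5/8
edge 5 of 15 (Red): { -1 -3/4 | -5/8 -1/2 0 } => -11/16
edge 6 of 15 (Blue): { -1 -3/4 -11/16 | -5/8 -1/2 0 } => -21/32
edge 7 of 15 (Red): { -1 -3/4 -11/16 | -21/32 -5/8 -1/2 0 } => -43/64
edge 8 of 15 (Red): { -1 -3/4 -11/16 | -43/64 -21/32 -5/8 -1/2 0 } => -87/128
edge 9 of 15 (Red): { -1 -3/4 -11/16 | -87/128 -43/64 -21/32 -5/8 -1/2 0 } => -175/256
edge 10 of 15 (Blue): { -1 -3/4 -11/16 -175/256 | -87/128 -43/64 -21/32 -5/8 -1/2 0 } => -349/512
edge 11 of 15 (Blue): { -1 -3/4 -11/16 -175/256 -349/512 | -87/128 -43/64 -21/32 -5/8 -1/2 0 } => -697/1024
edge 12 of 15 (Red): { -1 -3/4 -11/16 -175/256 -349/512 | -697/1024 -87/128 -43/64 -21/32 -5/8 -1/2 0 } => -1395/2048
edge 13 of 15 (Red): { -1 -3/4 -11/16 -175/256 -349/512 | -1395/2048 -697/1024 -87/128 -43/64 -21/32 -5/8 -1/2 0 } => -2791/4096
edge 14 of 15 (Red): { -1 -3/4 -11/16 -175/256 -349/512 | -2791/4096 -1395/2048 -697/1024 -87/128 -43/64 -21/32 -5/8 -1/2 0 } => -5583/8192
edge 15 of 15 (Red): { -1 -3/4 -11/16 -175/256 -349/512 | -5583/8192 -2791/4096 -1395/2048 -697/1024 -87/128 -43/64 -21/32 -5/8 -1/2 0 } => -11167/16384

-11167/16384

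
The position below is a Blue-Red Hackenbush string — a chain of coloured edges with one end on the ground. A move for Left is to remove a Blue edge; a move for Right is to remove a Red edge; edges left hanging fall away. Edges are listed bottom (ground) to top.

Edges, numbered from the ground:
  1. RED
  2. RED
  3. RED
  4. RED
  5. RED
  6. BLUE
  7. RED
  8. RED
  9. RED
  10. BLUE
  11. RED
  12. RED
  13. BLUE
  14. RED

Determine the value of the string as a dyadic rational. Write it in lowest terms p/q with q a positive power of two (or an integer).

Recurse on prefixes of the 14-edge string RED RED RED RED RED BLUE RED RED RED BLUE RED RED BLUE RED:
step 1: add RED to get R; options L={ — } R={ 0 } — -1
step 2: add RED to get RR; options L={ — } R={ -1,0 } — -2
step 3: add RED to get RRR; options L={ — } R={ -2,-1,0 } — -3
step 4: add RED to get RRRR; options L={ — } R={ -3,-2,-1,0 } — -4
step 5: add RED to get RRRRR; options L={ — } R={ -4,-3,-2,-1,0 } — -5
step 6: add BLUE to get RRRRRB; options L={ -5 } R={ -4,-3,-2,-1,0 } — -9/2
step 7: add RED to get RRRRRBR; options L={ -5 } R={ -9/2,-4,-3,-2,-1,0 } — -19/4
step 8: add RED to get RRRRRBRR; options L={ -5 } R={ -19/4,-9/2,-4,-3,-2,-1,0 } — -39/8
step 9: add RED to get RRRRRBRRR; options L={ -5 } R={ -39/8,-19/4,-9/2,-4,-3,-2,-1,0 } — -79/16
step 10: add BLUE to get RRRRRBRRRB; options L={ -5,-79/16 } R={ -39/8,-19/4,-9/2,-4,-3,-2,-1,0 } — -157/32
step 11: add RED to get RRRRRBRRRBR; options L={ -5,-79/16 } R={ -157/32,-39/8,-19/4,-9/2,-4,-3,-2,-1,0 } — -315/64
step 12: add RED to get RRRRRBRRRBRR; options L={ -5,-79/16 } R={ -315/64,-157/32,-39/8,-19/4,-9/2,-4,-3,-2,-1,0 } — -631/128
step 13: add BLUE to get RRRRRBRRRBRRB; options L={ -5,-79/16,-631/128 } R={ -315/64,-157/32,-39/8,-19/4,-9/2,-4,-3,-2,-1,0 } — -1261/256
step 14: add RED to get RRRRRBRRRBRRBR; options L={ -5,-79/16,-631/128 } R={ -1261/256,-315/64,-157/32,-39/8,-19/4,-9/2,-4,-3,-2,-1,0 } — -2523/512

-2523/512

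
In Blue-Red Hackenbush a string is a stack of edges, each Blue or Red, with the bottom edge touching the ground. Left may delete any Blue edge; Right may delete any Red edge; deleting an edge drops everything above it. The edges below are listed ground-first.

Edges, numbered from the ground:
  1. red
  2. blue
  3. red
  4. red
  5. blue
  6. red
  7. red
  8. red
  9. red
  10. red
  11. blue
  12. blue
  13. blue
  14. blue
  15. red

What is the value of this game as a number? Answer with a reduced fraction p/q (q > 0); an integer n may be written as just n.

-14275/16384

value_1 [r]  L=[(no moves)]  R=[0]  = -1
value_2 [rb]  L=[-1]  R=[0]  = -1/2
value_3 [rbr]  L=[-1]  R=[-1/2; 0]  = -3/4
value_4 [rbrr]  L=[-1]  R=[-3/4; -1/2; 0]  = -7/8
value_5 [rbrrb]  L=[-1; -7/8]  R=[-3/4; -1/2; 0]  = -13/16
value_6 [rbrrbr]  L=[-1; -7/8]  R=[-13/16; -3/4; -1/2; 0]  = -27/32
value_7 [rbrrbrr]  L=[-1; -7/8]  R=[-27/32; -13/16; -3/4; -1/2; 0]  = -55/64
value_8 [rbrrbrrr]  L=[-1; -7/8]  R=[-55/64; -27/32; -13/16; -3/4; -1/2; 0]  = -111/128
value_9 [rbrrbrrrr]  L=[-1; -7/8]  R=[-111/128; -55/64; -27/32; -13/16; -3/4; -1/2; 0]  = -223/256
value_10 [rbrrbrrrrr]  L=[-1; -7/8]  R=[-223/256; -111/128; -55/64; -27/32; -13/16; -3/4; -1/2; 0]  = -447/512
value_11 [rbrrbrrrrrb]  L=[-1; -7/8; -447/512]  R=[-223/256; -111/128; -55/64; -27/32; -13/16; -3/4; -1/2; 0]  = -893/1024
value_12 [rbrrbrrrrrbb]  L=[-1; -7/8; -447/512; -893/1024]  R=[-223/256; -111/128; -55/64; -27/32; -13/16; -3/4; -1/2; 0]  = -1785/2048
value_13 [rbrrbrrrrrbbb]  L=[-1; -7/8; -447/512; -893/1024; -1785/2048]  R=[-223/256; -111/128; -55/64; -27/32; -13/16; -3/4; -1/2; 0]  = -3569/4096
value_14 [rbrrbrrrrrbbbb]  L=[-1; -7/8; -447/512; -893/1024; -1785/2048; -3569/4096]  R=[-223/256; -111/128; -55/64; -27/32; -13/16; -3/4; -1/2; 0]  = -7137/8192
value_15 [rbrrbrrrrrbbbbr]  L=[-1; -7/8; -447/512; -893/1024; -1785/2048; -3569/4096]  R=[-7137/8192; -223/256; -111/128; -55/64; -27/32; -13/16; -3/4; -1/2; 0]  = -14275/16384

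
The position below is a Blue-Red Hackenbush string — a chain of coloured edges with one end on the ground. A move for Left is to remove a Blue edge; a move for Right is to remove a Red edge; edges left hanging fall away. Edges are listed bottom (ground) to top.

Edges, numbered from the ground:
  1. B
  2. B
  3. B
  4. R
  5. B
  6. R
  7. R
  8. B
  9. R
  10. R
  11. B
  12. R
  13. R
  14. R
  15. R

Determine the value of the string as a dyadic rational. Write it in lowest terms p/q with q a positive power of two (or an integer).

Build G(s[:k]) for k = 1..15, string s = B B B R B R R B R R B R R R R.
step 1: add B to get B; options L={ 0 } R={ none } → 1
step 2: add B to get BB; options L={ 0,1 } R={ none } → 2
step 3: add B to get BBB; options L={ 0,1,2 } R={ none } → 3
step 4: add R to get BBBR; options L={ 0,1,2 } R={ 3 } → 5/2
step 5: add B to get BBBRB; options L={ 0,1,2,5/2 } R={ 3 } → 11/4
step 6: add R to get BBBRBR; options L={ 0,1,2,5/2 } R={ 11/4,3 } → 21/8
step 7: add R to get BBBRBRR; options L={ 0,1,2,5/2 } R={ 21/8,11/4,3 } → 41/16
step 8: add B to get BBBRBRRB; options L={ 0,1,2,5/2,41/16 } R={ 21/8,11/4,3 } → 83/32
step 9: add R to get BBBRBRRBR; options L={ 0,1,2,5/2,41/16 } R={ 83/32,21/8,11/4,3 } → 165/64
step 10: add R to get BBBRBRRBRR; options L={ 0,1,2,5/2,41/16 } R={ 165/64,83/32,21/8,11/4,3 } → 329/128
step 11: add B to get BBBRBRRBRRB; options L={ 0,1,2,5/2,41/16,329/128 } R={ 165/64,83/32,21/8,11/4,3 } → 659/256
step 12: add R to get BBBRBRRBRRBR; options L={ 0,1,2,5/2,41/16,329/128 } R={ 659/256,165/64,83/32,21/8,11/4,3 } → 1317/512
step 13: add R to get BBBRBRRBRRBRR; options L={ 0,1,2,5/2,41/16,329/128 } R={ 1317/512,659/256,165/64,83/32,21/8,11/4,3 } → 2633/1024
step 14: add R to get BBBRBRRBRRBRRR; options L={ 0,1,2,5/2,41/16,329/128 } R={ 2633/1024,1317/512,659/256,165/64,83/32,21/8,11/4,3 } → 5265/2048
step 15: add R to get BBBRBRRBRRBRRRR; options L={ 0,1,2,5/2,41/16,329/128 } R={ 5265/2048,2633/1024,1317/512,659/256,165/64,83/32,21/8,11/4,3 } → 10529/4096

10529/4096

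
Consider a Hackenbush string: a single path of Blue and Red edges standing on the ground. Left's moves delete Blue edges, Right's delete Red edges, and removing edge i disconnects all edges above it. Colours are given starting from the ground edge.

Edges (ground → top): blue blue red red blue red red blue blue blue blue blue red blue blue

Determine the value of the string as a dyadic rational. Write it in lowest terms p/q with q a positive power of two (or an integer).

Recurse on prefixes of the 15-edge string blue blue red red blue red red blue blue blue blue blue red blue blue:
b: Left { 0 }, Right { (no moves) } so simplest 1
bb: Left { 0,1 }, Right { (no moves) } so simplest 2
bbr: Left { 0,1 }, Right { 2 } so simplest 3/2
bbrr: Left { 0,1 }, Right { 3/2,2 } so simplest 5/4
bbrrb: Left { 0,1,5/4 }, Right { 3/2,2 } so simplest 11/8
bbrrbr: Left { 0,1,5/4 }, Right { 11/8,3/2,2 } so simplest 21/16
bbrrbrr: Left { 0,1,5/4 }, Right { 21/16,11/8,3/2,2 } so simplest 41/32
bbrrbrrb: Left { 0,1,5/4,41/32 }, Right { 21/16,11/8,3/2,2 } so simplest 83/64
bbrrbrrbb: Left { 0,1,5/4,41/32,83/64 }, Right { 21/16,11/8,3/2,2 } so simplest 167/128
bbrrbrrbbb: Left { 0,1,5/4,41/32,83/64,167/128 }, Right { 21/16,11/8,3/2,2 } so simplest 335/256
bbrrbrrbbbb: Left { 0,1,5/4,41/32,83/64,167/128,335/256 }, Right { 21/16,11/8,3/2,2 } so simplest 671/512
bbrrbrrbbbbb: Left { 0,1,5/4,41/32,83/64,167/128,335/256,671/512 }, Right { 21/16,11/8,3/2,2 } so simplest 1343/1024
bbrrbrrbbbbbr: Left { 0,1,5/4,41/32,83/64,167/128,335/256,671/512 }, Right { 1343/1024,21/16,11/8,3/2,2 } so simplest 2685/2048
bbrrbrrbbbbbrb: Left { 0,1,5/4,41/32,83/64,167/128,335/256,671/512,2685/2048 }, Right { 1343/1024,21/16,11/8,3/2,2 } so simplest 5371/4096
bbrrbrrbbbbbrbb: Left { 0,1,5/4,41/32,83/64,167/128,335/256,671/512,2685/2048,5371/4096 }, Right { 1343/1024,21/16,11/8,3/2,2 } so simplest 10743/8192

10743/8192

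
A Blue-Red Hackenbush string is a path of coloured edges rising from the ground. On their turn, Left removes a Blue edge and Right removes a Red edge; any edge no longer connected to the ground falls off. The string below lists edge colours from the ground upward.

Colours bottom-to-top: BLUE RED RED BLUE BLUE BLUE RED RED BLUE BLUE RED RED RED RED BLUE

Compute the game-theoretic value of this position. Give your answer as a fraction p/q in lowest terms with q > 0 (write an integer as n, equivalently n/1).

7363/16384

Build v(s[:k]) for k = 1..15, string s = BLUE RED RED BLUE BLUE BLUE RED RED BLUE BLUE RED RED RED RED BLUE.
edge 1 of 15 (BLUE): { 0 | — } — 1
edge 2 of 15 (RED): { 0 | 1 } — 1/2
edge 3 of 15 (RED): { 0 | 1/2 1 } — 1/4
edge 4 of 15 (BLUE): { 0 1/4 | 1/2 1 } — 3/8
edge 5 of 15 (BLUE): { 0 1/4 3/8 | 1/2 1 } — 7/16
edge 6 of 15 (BLUE): { 0 1/4 3/8 7/16 | 1/2 1 } — 15/32
edge 7 of 15 (RED): { 0 1/4 3/8 7/16 | 15/32 1/2 1 } — 29/64
edge 8 of 15 (RED): { 0 1/4 3/8 7/16 | 29/64 15/32 1/2 1 } — 57/128
edge 9 of 15 (BLUE): { 0 1/4 3/8 7/16 57/128 | 29/64 15/32 1/2 1 } — 115/256
edge 10 of 15 (BLUE): { 0 1/4 3/8 7/16 57/128 115/256 | 29/64 15/32 1/2 1 } — 231/512
edge 11 of 15 (RED): { 0 1/4 3/8 7/16 57/128 115/256 | 231/512 29/64 15/32 1/2 1 } — 461/1024
edge 12 of 15 (RED): { 0 1/4 3/8 7/16 57/128 115/256 | 461/1024 231/512 29/64 15/32 1/2 1 } — 921/2048
edge 13 of 15 (RED): { 0 1/4 3/8 7/16 57/128 115/256 | 921/2048 461/1024 231/512 29/64 15/32 1/2 1 } — 1841/4096
edge 14 of 15 (RED): { 0 1/4 3/8 7/16 57/128 115/256 | 1841/4096 921/2048 461/1024 231/512 29/64 15/32 1/2 1 } — 3681/8192
edge 15 of 15 (BLUE): { 0 1/4 3/8 7/16 57/128 115/256 3681/8192 | 1841/4096 921/2048 461/1024 231/512 29/64 15/32 1/2 1 } — 7363/16384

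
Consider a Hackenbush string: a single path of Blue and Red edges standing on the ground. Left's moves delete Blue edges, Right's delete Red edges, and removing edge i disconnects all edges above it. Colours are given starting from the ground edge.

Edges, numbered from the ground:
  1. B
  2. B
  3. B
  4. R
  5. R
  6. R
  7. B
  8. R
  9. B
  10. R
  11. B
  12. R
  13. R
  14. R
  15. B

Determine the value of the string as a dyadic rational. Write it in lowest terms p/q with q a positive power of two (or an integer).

8867/4096

B: Left { 0 }, Right { ∅ } -> simplest 1
BB: Left { 0 1 }, Right { ∅ } -> simplest 2
BBB: Left { 0 1 2 }, Right { ∅ } -> simplest 3
BBBR: Left { 0 1 2 }, Right { 3 } -> simplest 5/2
BBBRR: Left { 0 1 2 }, Right { 5/2 3 } -> simplest 9/4
BBBRRR: Left { 0 1 2 }, Right { 9/4 5/2 3 } -> simplest 17/8
BBBRRRB: Left { 0 1 2 17/8 }, Right { 9/4 5/2 3 } -> simplest 35/16
BBBRRRBR: Left { 0 1 2 17/8 }, Right { 35/16 9/4 5/2 3 } -> simplest 69/32
BBBRRRBRB: Left { 0 1 2 17/8 69/32 }, Right { 35/16 9/4 5/2 3 } -> simplest 139/64
BBBRRRBRBR: Left { 0 1 2 17/8 69/32 }, Right { 139/64 35/16 9/4 5/2 3 } -> simplest 277/128
BBBRRRBRBRB: Left { 0 1 2 17/8 69/32 277/128 }, Right { 139/64 35/16 9/4 5/2 3 } -> simplest 555/256
BBBRRRBRBRBR: Left { 0 1 2 17/8 69/32 277/128 }, Right { 555/256 139/64 35/16 9/4 5/2 3 } -> simplest 1109/512
BBBRRRBRBRBRR: Left { 0 1 2 17/8 69/32 277/128 }, Right { 1109/512 555/256 139/64 35/16 9/4 5/2 3 } -> simplest 2217/1024
BBBRRRBRBRBRRR: Left { 0 1 2 17/8 69/32 277/128 }, Right { 2217/1024 1109/512 555/256 139/64 35/16 9/4 5/2 3 } -> simplest 4433/2048
BBBRRRBRBRBRRRB: Left { 0 1 2 17/8 69/32 277/128 4433/2048 }, Right { 2217/1024 1109/512 555/256 139/64 35/16 9/4 5/2 3 } -> simplest 8867/4096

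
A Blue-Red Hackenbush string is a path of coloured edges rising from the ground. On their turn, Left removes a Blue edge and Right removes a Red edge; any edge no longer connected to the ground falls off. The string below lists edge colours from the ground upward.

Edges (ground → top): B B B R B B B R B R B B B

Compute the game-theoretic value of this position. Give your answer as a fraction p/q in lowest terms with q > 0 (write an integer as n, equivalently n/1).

v(B) = { 0 | · } => 1
v(BB) = { 0; 1 | · } => 2
v(BBB) = { 0; 1; 2 | · } => 3
v(BBBR) = { 0; 1; 2 | 3 } => 5/2
v(BBBRB) = { 0; 1; 2; 5/2 | 3 } => 11/4
v(BBBRBB) = { 0; 1; 2; 5/2; 11/4 | 3 } => 23/8
v(BBBRBBB) = { 0; 1; 2; 5/2; 11/4; 23/8 | 3 } => 47/16
v(BBBRBBBR) = { 0; 1; 2; 5/2; 11/4; 23/8 | 47/16; 3 } => 93/32
v(BBBRBBBRB) = { 0; 1; 2; 5/2; 11/4; 23/8; 93/32 | 47/16; 3 } => 187/64
v(BBBRBBBRBR) = { 0; 1; 2; 5/2; 11/4; 23/8; 93/32 | 187/64; 47/16; 3 } => 373/128
v(BBBRBBBRBRB) = { 0; 1; 2; 5/2; 11/4; 23/8; 93/32; 373/128 | 187/64; 47/16; 3 } => 747/256
v(BBBRBBBRBRBB) = { 0; 1; 2; 5/2; 11/4; 23/8; 93/32; 373/128; 747/256 | 187/64; 47/16; 3 } => 1495/512
v(BBBRBBBRBRBBB) = { 0; 1; 2; 5/2; 11/4; 23/8; 93/32; 373/128; 747/256; 1495/512 | 187/64; 47/16; 3 } => 2991/1024

2991/1024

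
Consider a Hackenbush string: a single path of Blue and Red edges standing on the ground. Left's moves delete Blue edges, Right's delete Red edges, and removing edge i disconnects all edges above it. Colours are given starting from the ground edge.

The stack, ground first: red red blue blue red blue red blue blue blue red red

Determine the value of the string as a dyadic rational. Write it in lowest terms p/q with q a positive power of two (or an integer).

-1351/1024

value_1 [r]  L=[—]  R=[0]  => -1
value_2 [rr]  L=[—]  R=[-1,0]  => -2
value_3 [rrb]  L=[-2]  R=[-1,0]  => -3/2
value_4 [rrbb]  L=[-2,-3/2]  R=[-1,0]  => -5/4
value_5 [rrbbr]  L=[-2,-3/2]  R=[-5/4,-1,0]  => -11/8
value_6 [rrbbrb]  L=[-2,-3/2,-11/8]  R=[-5/4,-1,0]  => -21/16
value_7 [rrbbrbr]  L=[-2,-3/2,-11/8]  R=[-21/16,-5/4,-1,0]  => -43/32
value_8 [rrbbrbrb]  L=[-2,-3/2,-11/8,-43/32]  R=[-21/16,-5/4,-1,0]  => -85/64
value_9 [rrbbrbrbb]  L=[-2,-3/2,-11/8,-43/32,-85/64]  R=[-21/16,-5/4,-1,0]  => -169/128
value_10 [rrbbrbrbbb]  L=[-2,-3/2,-11/8,-43/32,-85/64,-169/128]  R=[-21/16,-5/4,-1,0]  => -337/256
value_11 [rrbbrbrbbbr]  L=[-2,-3/2,-11/8,-43/32,-85/64,-169/128]  R=[-337/256,-21/16,-5/4,-1,0]  => -675/512
value_12 [rrbbrbrbbbrr]  L=[-2,-3/2,-11/8,-43/32,-85/64,-169/128]  R=[-675/512,-337/256,-21/16,-5/4,-1,0]  => -1351/1024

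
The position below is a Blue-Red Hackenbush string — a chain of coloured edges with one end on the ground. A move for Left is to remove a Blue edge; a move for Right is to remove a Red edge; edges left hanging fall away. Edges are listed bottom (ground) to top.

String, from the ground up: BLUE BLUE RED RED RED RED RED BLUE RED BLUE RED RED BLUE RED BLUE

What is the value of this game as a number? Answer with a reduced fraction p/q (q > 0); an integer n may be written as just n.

8523/8192

Build v(s[:k]) for k = 1..15, string s = BLUE BLUE RED RED RED RED RED BLUE RED BLUE RED RED BLUE RED BLUE.
edge 1 of 15 (BLUE): { 0 | — } — 1
edge 2 of 15 (BLUE): { 0, 1 | — } — 2
edge 3 of 15 (RED): { 0, 1 | 2 } — 3/2
edge 4 of 15 (RED): { 0, 1 | 3/2, 2 } — 5/4
edge 5 of 15 (RED): { 0, 1 | 5/4, 3/2, 2 } — 9/8
edge 6 of 15 (RED): { 0, 1 | 9/8, 5/4, 3/2, 2 } — 17/16
edge 7 of 15 (RED): { 0, 1 | 17/16, 9/8, 5/4, 3/2, 2 } — 33/32
edge 8 of 15 (BLUE): { 0, 1, 33/32 | 17/16, 9/8, 5/4, 3/2, 2 } — 67/64
edge 9 of 15 (RED): { 0, 1, 33/32 | 67/64, 17/16, 9/8, 5/4, 3/2, 2 } — 133/128
edge 10 of 15 (BLUE): { 0, 1, 33/32, 133/128 | 67/64, 17/16, 9/8, 5/4, 3/2, 2 } — 267/256
edge 11 of 15 (RED): { 0, 1, 33/32, 133/128 | 267/256, 67/64, 17/16, 9/8, 5/4, 3/2, 2 } — 533/512
edge 12 of 15 (RED): { 0, 1, 33/32, 133/128 | 533/512, 267/256, 67/64, 17/16, 9/8, 5/4, 3/2, 2 } — 1065/1024
edge 13 of 15 (BLUE): { 0, 1, 33/32, 133/128, 1065/1024 | 533/512, 267/256, 67/64, 17/16, 9/8, 5/4, 3/2, 2 } — 2131/2048
edge 14 of 15 (RED): { 0, 1, 33/32, 133/128, 1065/1024 | 2131/2048, 533/512, 267/256, 67/64, 17/16, 9/8, 5/4, 3/2, 2 } — 4261/4096
edge 15 of 15 (BLUE): { 0, 1, 33/32, 133/128, 1065/1024, 4261/4096 | 2131/2048, 533/512, 267/256, 67/64, 17/16, 9/8, 5/4, 3/2, 2 } — 8523/8192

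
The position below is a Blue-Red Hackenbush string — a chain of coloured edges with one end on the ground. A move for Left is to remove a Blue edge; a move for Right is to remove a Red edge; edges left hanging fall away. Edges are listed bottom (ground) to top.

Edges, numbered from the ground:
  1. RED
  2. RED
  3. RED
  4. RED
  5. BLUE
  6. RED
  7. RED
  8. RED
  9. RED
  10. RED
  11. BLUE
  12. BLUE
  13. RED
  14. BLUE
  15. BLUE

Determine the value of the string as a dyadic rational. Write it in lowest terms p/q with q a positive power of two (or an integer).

Prefix values for RED RED RED RED BLUE RED RED RED RED RED BLUE BLUE RED BLUE BLUE via {L|R} + simplicity:
edge 1 of 15 (RED): { none | 0 } -> -1
edge 2 of 15 (RED): { none | -1, 0 } -> -2
edge 3 of 15 (RED): { none | -2, -1, 0 } -> -3
edge 4 of 15 (RED): { none | -3, -2, -1, 0 } -> -4
edge 5 of 15 (BLUE): { -4 | -3, -2, -1, 0 } -> -7/2
edge 6 of 15 (RED): { -4 | -7/2, -3, -2, -1, 0 } -> -15/4
edge 7 of 15 (RED): { -4 | -15/4, -7/2, -3, -2, -1, 0 } -> -31/8
edge 8 of 15 (RED): { -4 | -31/8, -15/4, -7/2, -3, -2, -1, 0 } -> -63/16
edge 9 of 15 (RED): { -4 | -63/16, -31/8, -15/4, -7/2, -3, -2, -1, 0 } -> -127/32
edge 10 of 15 (RED): { -4 | -127/32, -63/16, -31/8, -15/4, -7/2, -3, -2, -1, 0 } -> -255/64
edge 11 of 15 (BLUE): { -4, -255/64 | -127/32, -63/16, -31/8, -15/4, -7/2, -3, -2, -1, 0 } -> -509/128
edge 12 of 15 (BLUE): { -4, -255/64, -509/128 | -127/32, -63/16, -31/8, -15/4, -7/2, -3, -2, -1, 0 } -> -1017/256
edge 13 of 15 (RED): { -4, -255/64, -509/128 | -1017/256, -127/32, -63/16, -31/8, -15/4, -7/2, -3, -2, -1, 0 } -> -2035/512
edge 14 of 15 (BLUE): { -4, -255/64, -509/128, -2035/512 | -1017/256, -127/32, -63/16, -31/8, -15/4, -7/2, -3, -2, -1, 0 } -> -4069/1024
edge 15 of 15 (BLUE): { -4, -255/64, -509/128, -2035/512, -4069/1024 | -1017/256, -127/32, -63/16, -31/8, -15/4, -7/2, -3, -2, -1, 0 } -> -8137/2048

-8137/2048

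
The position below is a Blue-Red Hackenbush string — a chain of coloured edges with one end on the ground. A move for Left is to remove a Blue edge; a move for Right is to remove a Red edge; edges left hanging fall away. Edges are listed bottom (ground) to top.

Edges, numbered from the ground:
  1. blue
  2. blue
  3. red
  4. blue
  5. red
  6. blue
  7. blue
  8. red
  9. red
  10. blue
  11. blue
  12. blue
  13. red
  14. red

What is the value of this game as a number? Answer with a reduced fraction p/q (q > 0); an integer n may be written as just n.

value_1 [b]  L=[0]  R=[·]  → 1
value_2 [bb]  L=[0,1]  R=[·]  → 2
value_3 [bbr]  L=[0,1]  R=[2]  → 3/2
value_4 [bbrb]  L=[0,1,3/2]  R=[2]  → 7/4
value_5 [bbrbr]  L=[0,1,3/2]  R=[7/4,2]  → 13/8
value_6 [bbrbrb]  L=[0,1,3/2,13/8]  R=[7/4,2]  → 27/16
value_7 [bbrbrbb]  L=[0,1,3/2,13/8,27/16]  R=[7/4,2]  → 55/32
value_8 [bbrbrbbr]  L=[0,1,3/2,13/8,27/16]  R=[55/32,7/4,2]  → 109/64
value_9 [bbrbrbbrr]  L=[0,1,3/2,13/8,27/16]  R=[109/64,55/32,7/4,2]  → 217/128
value_10 [bbrbrbbrrb]  L=[0,1,3/2,13/8,27/16,217/128]  R=[109/64,55/32,7/4,2]  → 435/256
value_11 [bbrbrbbrrbb]  L=[0,1,3/2,13/8,27/16,217/128,435/256]  R=[109/64,55/32,7/4,2]  → 871/512
value_12 [bbrbrbbrrbbb]  L=[0,1,3/2,13/8,27/16,217/128,435/256,871/512]  R=[109/64,55/32,7/4,2]  → 1743/1024
value_13 [bbrbrbbrrbbbr]  L=[0,1,3/2,13/8,27/16,217/128,435/256,871/512]  R=[1743/1024,109/64,55/32,7/4,2]  → 3485/2048
value_14 [bbrbrbbrrbbbrr]  L=[0,1,3/2,13/8,27/16,217/128,435/256,871/512]  R=[3485/2048,1743/1024,109/64,55/32,7/4,2]  → 6969/4096

6969/4096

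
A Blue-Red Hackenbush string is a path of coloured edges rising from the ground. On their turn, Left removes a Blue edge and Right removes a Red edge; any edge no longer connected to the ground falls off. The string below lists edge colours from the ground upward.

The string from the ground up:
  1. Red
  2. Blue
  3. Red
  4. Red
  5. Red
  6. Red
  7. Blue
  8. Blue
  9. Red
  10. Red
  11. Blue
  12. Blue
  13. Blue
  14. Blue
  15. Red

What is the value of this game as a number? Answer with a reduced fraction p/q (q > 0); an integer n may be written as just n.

-15555/16384

edge 1 of 15 (Red): {  | 0 } ⇒ -1
edge 2 of 15 (Blue): { -1 | 0 } ⇒ -1/2
edge 3 of 15 (Red): { -1 | -1/2 0 } ⇒ -3/4
edge 4 of 15 (Red): { -1 | -3/4 -1/2 0 } ⇒ -7/8
edge 5 of 15 (Red): { -1 | -7/8 -3/4 -1/2 0 } ⇒ -15/16
edge 6 of 15 (Red): { -1 | -15/16 -7/8 -3/4 -1/2 0 } ⇒ -31/32
edge 7 of 15 (Blue): { -1 -31/32 | -15/16 -7/8 -3/4 -1/2 0 } ⇒ -61/64
edge 8 of 15 (Blue): { -1 -31/32 -61/64 | -15/16 -7/8 -3/4 -1/2 0 } ⇒ -121/128
edge 9 of 15 (Red): { -1 -31/32 -61/64 | -121/128 -15/16 -7/8 -3/4 -1/2 0 } ⇒ -243/256
edge 10 of 15 (Red): { -1 -31/32 -61/64 | -243/256 -121/128 -15/16 -7/8 -3/4 -1/2 0 } ⇒ -487/512
edge 11 of 15 (Blue): { -1 -31/32 -61/64 -487/512 | -243/256 -121/128 -15/16 -7/8 -3/4 -1/2 0 } ⇒ -973/1024
edge 12 of 15 (Blue): { -1 -31/32 -61/64 -487/512 -973/1024 | -243/256 -121/128 -15/16 -7/8 -3/4 -1/2 0 } ⇒ -1945/2048
edge 13 of 15 (Blue): { -1 -31/32 -61/64 -487/512 -973/1024 -1945/2048 | -243/256 -121/128 -15/16 -7/8 -3/4 -1/2 0 } ⇒ -3889/4096
edge 14 of 15 (Blue): { -1 -31/32 -61/64 -487/512 -973/1024 -1945/2048 -3889/4096 | -243/256 -121/128 -15/16 -7/8 -3/4 -1/2 0 } ⇒ -7777/8192
edge 15 of 15 (Red): { -1 -31/32 -61/64 -487/512 -973/1024 -1945/2048 -3889/4096 | -7777/8192 -243/256 -121/128 -15/16 -7/8 -3/4 -1/2 0 } ⇒ -15555/16384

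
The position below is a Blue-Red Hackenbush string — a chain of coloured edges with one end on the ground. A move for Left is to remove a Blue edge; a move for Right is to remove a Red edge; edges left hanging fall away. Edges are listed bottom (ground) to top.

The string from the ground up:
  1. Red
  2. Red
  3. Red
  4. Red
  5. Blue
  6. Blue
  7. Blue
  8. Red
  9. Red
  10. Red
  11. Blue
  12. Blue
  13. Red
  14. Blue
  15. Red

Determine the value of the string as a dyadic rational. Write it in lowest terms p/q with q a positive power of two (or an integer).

v_1 [R]  L=[(no moves)]  R=[0]  = -1
v_2 [RR]  L=[(no moves)]  R=[-1 0]  = -2
v_3 [RRR]  L=[(no moves)]  R=[-2 -1 0]  = -3
v_4 [RRRR]  L=[(no moves)]  R=[-3 -2 -1 0]  = -4
v_5 [RRRRB]  L=[-4]  R=[-3 -2 -1 0]  = -7/2
v_6 [RRRRBB]  L=[-4 -7/2]  R=[-3 -2 -1 0]  = -13/4
v_7 [RRRRBBB]  L=[-4 -7/2 -13/4]  R=[-3 -2 -1 0]  = -25/8
v_8 [RRRRBBBR]  L=[-4 -7/2 -13/4]  R=[-25/8 -3 -2 -1 0]  = -51/16
v_9 [RRRRBBBRR]  L=[-4 -7/2 -13/4]  R=[-51/16 -25/8 -3 -2 -1 0]  = -103/32
v_10 [RRRRBBBRRR]  L=[-4 -7/2 -13/4]  R=[-103/32 -51/16 -25/8 -3 -2 -1 0]  = -207/64
v_11 [RRRRBBBRRRB]  L=[-4 -7/2 -13/4 -207/64]  R=[-103/32 -51/16 -25/8 -3 -2 -1 0]  = -413/128
v_12 [RRRRBBBRRRBB]  L=[-4 -7/2 -13/4 -207/64 -413/128]  R=[-103/32 -51/16 -25/8 -3 -2 -1 0]  = -825/256
v_13 [RRRRBBBRRRBBR]  L=[-4 -7/2 -13/4 -207/64 -413/128]  R=[-825/256 -103/32 -51/16 -25/8 -3 -2 -1 0]  = -1651/512
v_14 [RRRRBBBRRRBBRB]  L=[-4 -7/2 -13/4 -207/64 -413/128 -1651/512]  R=[-825/256 -103/32 -51/16 -25/8 -3 -2 -1 0]  = -3301/1024
v_15 [RRRRBBBRRRBBRBR]  L=[-4 -7/2 -13/4 -207/64 -413/128 -1651/512]  R=[-3301/1024 -825/256 -103/32 -51/16 -25/8 -3 -2 -1 0]  = -6603/2048

-6603/2048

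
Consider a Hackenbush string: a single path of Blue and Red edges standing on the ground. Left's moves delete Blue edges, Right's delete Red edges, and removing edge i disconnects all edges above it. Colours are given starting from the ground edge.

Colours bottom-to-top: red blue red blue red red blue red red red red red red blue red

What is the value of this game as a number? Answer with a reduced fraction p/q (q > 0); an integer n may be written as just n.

r: Left { ∅ }, Right { 0 } — simplest -1
rb: Left { -1 }, Right { 0 } — simplest -1/2
rbr: Left { -1 }, Right { -1/2,0 } — simplest -3/4
rbrb: Left { -1,-3/4 }, Right { -1/2,0 } — simplest -5/8
rbrbr: Left { -1,-3/4 }, Right { -5/8,-1/2,0 } — simplest -11/16
rbrbrr: Left { -1,-3/4 }, Right { -11/16,-5/8,-1/2,0 } — simplest -23/32
rbrbrrb: Left { -1,-3/4,-23/32 }, Right { -11/16,-5/8,-1/2,0 } — simplest -45/64
rbrbrrbr: Left { -1,-3/4,-23/32 }, Right { -45/64,-11/16,-5/8,-1/2,0 } — simplest -91/128
rbrbrrbrr: Left { -1,-3/4,-23/32 }, Right { -91/128,-45/64,-11/16,-5/8,-1/2,0 } — simplest -183/256
rbrbrrbrrr: Left { -1,-3/4,-23/32 }, Right { -183/256,-91/128,-45/64,-11/16,-5/8,-1/2,0 } — simplest -367/512
rbrbrrbrrrr: Left { -1,-3/4,-23/32 }, Right { -367/512,-183/256,-91/128,-45/64,-11/16,-5/8,-1/2,0 } — simplest -735/1024
rbrbrrbrrrrr: Left { -1,-3/4,-23/32 }, Right { -735/1024,-367/512,-183/256,-91/128,-45/64,-11/16,-5/8,-1/2,0 } — simplest -1471/2048
rbrbrrbrrrrrr: Left { -1,-3/4,-23/32 }, Right { -1471/2048,-735/1024,-367/512,-183/256,-91/128,-45/64,-11/16,-5/8,-1/2,0 } — simplest -2943/4096
rbrbrrbrrrrrrb: Left { -1,-3/4,-23/32,-2943/4096 }, Right { -1471/2048,-735/1024,-367/512,-183/256,-91/128,-45/64,-11/16,-5/8,-1/2,0 } — simplest -5885/8192
rbrbrrbrrrrrrbr: Left { -1,-3/4,-23/32,-2943/4096 }, Right { -5885/8192,-1471/2048,-735/1024,-367/512,-183/256,-91/128,-45/64,-11/16,-5/8,-1/2,0 } — simplest -11771/16384

-11771/16384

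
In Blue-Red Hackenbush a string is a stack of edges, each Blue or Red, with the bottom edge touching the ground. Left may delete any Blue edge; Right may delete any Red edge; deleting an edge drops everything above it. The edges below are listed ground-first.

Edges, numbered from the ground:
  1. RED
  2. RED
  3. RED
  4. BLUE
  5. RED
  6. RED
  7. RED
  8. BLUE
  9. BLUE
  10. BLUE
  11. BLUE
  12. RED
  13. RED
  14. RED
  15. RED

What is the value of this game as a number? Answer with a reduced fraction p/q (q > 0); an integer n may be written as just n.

Prefix values for RED RED RED BLUE RED RED RED BLUE BLUE BLUE BLUE RED RED RED RED via {L|R} + simplicity:
1 of 15 · R · max L −∞ · min R 0 -> -1
2 of 15 · RR · max L −∞ · min R -1 -> -2
3 of 15 · RRR · max L −∞ · min R -2 -> -3
4 of 15 · RRRB · max L -3 · min R -2 -> -5/2
5 of 15 · RRRBR · max L -3 · min R -5/2 -> -11/4
6 of 15 · RRRBRR · max L -3 · min R -11/4 -> -23/8
7 of 15 · RRRBRRR · max L -3 · min R -23/8 -> -47/16
8 of 15 · RRRBRRRB · max L -47/16 · min R -23/8 -> -93/32
9 of 15 · RRRBRRRBB · max L -93/32 · min R -23/8 -> -185/64
10 of 15 · RRRBRRRBBB · max L -185/64 · min R -23/8 -> -369/128
11 of 15 · RRRBRRRBBBB · max L -369/128 · min R -23/8 -> -737/256
12 of 15 · RRRBRRRBBBBR · max L -369/128 · min R -737/256 -> -1475/512
13 of 15 · RRRBRRRBBBBRR · max L -369/128 · min R -1475/512 -> -2951/1024
14 of 15 · RRRBRRRBBBBRRR · max L -369/128 · min R -2951/1024 -> -5903/2048
15 of 15 · RRRBRRRBBBBRRRR · max L -369/128 · min R -5903/2048 -> -11807/4096

-11807/4096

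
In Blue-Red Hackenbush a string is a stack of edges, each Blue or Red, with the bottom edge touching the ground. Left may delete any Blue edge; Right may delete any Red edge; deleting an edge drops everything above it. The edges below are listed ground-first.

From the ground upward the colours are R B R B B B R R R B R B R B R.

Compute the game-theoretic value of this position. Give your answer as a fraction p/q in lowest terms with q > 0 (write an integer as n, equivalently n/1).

-9131/16384

G(R) = {  | 0 } ⇒ -1
G(RB) = { -1 | 0 } ⇒ -1/2
G(RBR) = { -1 | -1/2 0 } ⇒ -3/4
G(RBRB) = { -1 -3/4 | -1/2 0 } ⇒ -5/8
G(RBRBB) = { -1 -3/4 -5/8 | -1/2 0 } ⇒ -9/16
G(RBRBBB) = { -1 -3/4 -5/8 -9/16 | -1/2 0 } ⇒ -17/32
G(RBRBBBR) = { -1 -3/4 -5/8 -9/16 | -17/32 -1/2 0 } ⇒ -35/64
G(RBRBBBRR) = { -1 -3/4 -5/8 -9/16 | -35/64 -17/32 -1/2 0 } ⇒ -71/128
G(RBRBBBRRR) = { -1 -3/4 -5/8 -9/16 | -71/128 -35/64 -17/32 -1/2 0 } ⇒ -143/256
G(RBRBBBRRRB) = { -1 -3/4 -5/8 -9/16 -143/256 | -71/128 -35/64 -17/32 -1/2 0 } ⇒ -285/512
G(RBRBBBRRRBR) = { -1 -3/4 -5/8 -9/16 -143/256 | -285/512 -71/128 -35/64 -17/32 -1/2 0 } ⇒ -571/1024
G(RBRBBBRRRBRB) = { -1 -3/4 -5/8 -9/16 -143/256 -571/1024 | -285/512 -71/128 -35/64 -17/32 -1/2 0 } ⇒ -1141/2048
G(RBRBBBRRRBRBR) = { -1 -3/4 -5/8 -9/16 -143/256 -571/1024 | -1141/2048 -285/512 -71/128 -35/64 -17/32 -1/2 0 } ⇒ -2283/4096
G(RBRBBBRRRBRBRB) = { -1 -3/4 -5/8 -9/16 -143/256 -571/1024 -2283/4096 | -1141/2048 -285/512 -71/128 -35/64 -17/32 -1/2 0 } ⇒ -4565/8192
G(RBRBBBRRRBRBRBR) = { -1 -3/4 -5/8 -9/16 -143/256 -571/1024 -2283/4096 | -4565/8192 -1141/2048 -285/512 -71/128 -35/64 -17/32 -1/2 0 } ⇒ -9131/16384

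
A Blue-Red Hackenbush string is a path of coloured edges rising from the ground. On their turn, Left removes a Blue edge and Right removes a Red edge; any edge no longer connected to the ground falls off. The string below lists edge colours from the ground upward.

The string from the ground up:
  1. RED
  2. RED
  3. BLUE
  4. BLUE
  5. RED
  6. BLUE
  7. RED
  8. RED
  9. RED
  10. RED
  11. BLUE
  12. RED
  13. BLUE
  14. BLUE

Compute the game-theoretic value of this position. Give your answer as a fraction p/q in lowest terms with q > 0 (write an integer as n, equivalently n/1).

step 1: add RED to get R; options L={ none } R={ 0 } — -1
step 2: add RED to get RR; options L={ none } R={ -1, 0 } — -2
step 3: add BLUE to get RRB; options L={ -2 } R={ -1, 0 } — -3/2
step 4: add BLUE to get RRBB; options L={ -2, -3/2 } R={ -1, 0 } — -5/4
step 5: add RED to get RRBBR; options L={ -2, -3/2 } R={ -5/4, -1, 0 } — -11/8
step 6: add BLUE to get RRBBRB; options L={ -2, -3/2, -11/8 } R={ -5/4, -1, 0 } — -21/16
step 7: add RED to get RRBBRBR; options L={ -2, -3/2, -11/8 } R={ -21/16, -5/4, -1, 0 } — -43/32
step 8: add RED to get RRBBRBRR; options L={ -2, -3/2, -11/8 } R={ -43/32, -21/16, -5/4, -1, 0 } — -87/64
step 9: add RED to get RRBBRBRRR; options L={ -2, -3/2, -11/8 } R={ -87/64, -43/32, -21/16, -5/4, -1, 0 } — -175/128
step 10: add RED to get RRBBRBRRRR; options L={ -2, -3/2, -11/8 } R={ -175/128, -87/64, -43/32, -21/16, -5/4, -1, 0 } — -351/256
step 11: add BLUE to get RRBBRBRRRRB; options L={ -2, -3/2, -11/8, -351/256 } R={ -175/128, -87/64, -43/32, -21/16, -5/4, -1, 0 } — -701/512
step 12: add RED to get RRBBRBRRRRBR; options L={ -2, -3/2, -11/8, -351/256 } R={ -701/512, -175/128, -87/64, -43/32, -21/16, -5/4, -1, 0 } — -1403/1024
step 13: add BLUE to get RRBBRBRRRRBRB; options L={ -2, -3/2, -11/8, -351/256, -1403/1024 } R={ -701/512, -175/128, -87/64, -43/32, -21/16, -5/4, -1, 0 } — -2805/2048
step 14: add BLUE to get RRBBRBRRRRBRBB; options L={ -2, -3/2, -11/8, -351/256, -1403/1024, -2805/2048 } R={ -701/512, -175/128, -87/64, -43/32, -21/16, -5/4, -1, 0 } — -5609/4096

-5609/4096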